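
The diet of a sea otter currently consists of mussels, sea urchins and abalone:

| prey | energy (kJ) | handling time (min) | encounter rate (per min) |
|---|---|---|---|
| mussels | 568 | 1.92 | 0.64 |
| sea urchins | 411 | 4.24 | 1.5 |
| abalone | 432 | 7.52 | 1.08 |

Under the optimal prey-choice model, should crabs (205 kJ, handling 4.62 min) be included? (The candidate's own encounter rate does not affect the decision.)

No

Current rate: (0.64×568 + 1.5×411 + 1.08×432)/(1 + 0.64×1.92 + 1.5×4.24 + 1.08×7.52) = 86.57 kJ/min.
Profitability of crabs: 205/4.62 = 44.37 kJ/min.
44.37 < 86.57, so adding crabs would lower the average — exclude it.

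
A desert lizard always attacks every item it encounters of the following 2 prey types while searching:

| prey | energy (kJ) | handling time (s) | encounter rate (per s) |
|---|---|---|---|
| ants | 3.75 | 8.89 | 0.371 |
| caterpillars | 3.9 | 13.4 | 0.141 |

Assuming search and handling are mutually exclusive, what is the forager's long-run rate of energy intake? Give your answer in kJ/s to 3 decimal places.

Energy encountered per unit search time: 0.371×3.75 + 0.141×3.9 = 1.941 kJ/s.
Handling time per unit search time: 0.371×8.89 + 0.141×13.4 = 5.188.
Rate = 1.941/(1 + 5.188) = 0.3137 kJ/s.

0.314 kJ/s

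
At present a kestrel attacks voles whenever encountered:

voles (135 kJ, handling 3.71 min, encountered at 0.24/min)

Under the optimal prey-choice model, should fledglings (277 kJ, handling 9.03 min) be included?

Yes

Intake rate on the current diet: R = (0.24×135) / (1 + 0.24×3.71) = 32.4/1.89 = 17.14 kJ/min.
Profitability of fledglings: 277/9.03 = 30.68 kJ/min.
30.68 > 17.14, so adding fledglings raises the average — include it.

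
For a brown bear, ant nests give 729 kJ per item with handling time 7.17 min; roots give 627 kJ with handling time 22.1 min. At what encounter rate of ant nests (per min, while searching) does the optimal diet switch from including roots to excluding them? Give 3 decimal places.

0.054 per min

At the threshold, the rate on ant nests alone equals the profitability of roots: λ·729/(1 + λ·7.17) = 627/22.1 = 28.37.
Rearranging, λ(729 − 28.37×7.17) = 28.37, so λ = 28.37/525.6 = 0.05398 per min.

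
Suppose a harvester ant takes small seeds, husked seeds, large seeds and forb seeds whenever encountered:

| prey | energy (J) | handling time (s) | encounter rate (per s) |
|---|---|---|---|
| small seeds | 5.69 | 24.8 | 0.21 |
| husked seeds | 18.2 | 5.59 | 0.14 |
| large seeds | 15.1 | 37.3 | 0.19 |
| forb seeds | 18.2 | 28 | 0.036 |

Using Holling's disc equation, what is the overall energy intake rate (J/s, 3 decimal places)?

0.482 J/s

R = (0.21×5.69 + 0.14×18.2 + 0.19×15.1 + 0.036×18.2) / (1 + 0.21×24.8 + 0.14×5.59 + 0.19×37.3 + 0.036×28) = 7.267/15.09 = 0.4817 J/s.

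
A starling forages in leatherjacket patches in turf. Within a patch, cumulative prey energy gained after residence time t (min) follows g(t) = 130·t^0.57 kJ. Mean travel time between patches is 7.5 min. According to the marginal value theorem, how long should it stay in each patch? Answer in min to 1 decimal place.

9.9 min

By the marginal value theorem, leave when the instantaneous gain rate g'(t) equals the habitat-wide average g(t)/(T + t).
g'(t) = 0.57·130·t^-0.43. Setting 0.57·130·t^-0.43 = 130·t^0.57/(7.5+t) gives 0.57(7.5+t) = t, so 0.43·t = 0.57×7.5.
t* = 0.57×7.5/0.43 = 9.942 min.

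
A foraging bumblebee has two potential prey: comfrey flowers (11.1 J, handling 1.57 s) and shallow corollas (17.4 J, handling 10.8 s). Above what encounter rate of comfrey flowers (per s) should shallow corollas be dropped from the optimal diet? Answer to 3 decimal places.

Drop shallow corollas once their profitability E₂/h₂ falls below the rate achievable on comfrey flowers alone: E₂/h₂ = λE₁/(1 + λh₁).
Solve for λ: λE₁h₂ = E₂(1 + λh₁) → λ(E₁h₂ − E₂h₁) = E₂ → λ = E₂/(E₁h₂ − E₂h₁).
λ = 17.4/(11.1×10.8 − 17.4×1.57) = 17.4/92.56 = 0.188 per s.

0.188 per s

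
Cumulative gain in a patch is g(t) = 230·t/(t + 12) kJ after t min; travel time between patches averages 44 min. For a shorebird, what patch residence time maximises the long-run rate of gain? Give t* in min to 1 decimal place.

Maximise g(t)/(T+t): set derivative to zero → g'(t)(T+t) = g(t).
g'(t) = 230·12/(t + 12)². Setting 230·12/(t+12)² = 230t/[(t+12)(44+t)] gives 12(44+t) = t(t+12), so t² = 12×44 = 528.
t* = √528 = 22.98 min.

23.0 min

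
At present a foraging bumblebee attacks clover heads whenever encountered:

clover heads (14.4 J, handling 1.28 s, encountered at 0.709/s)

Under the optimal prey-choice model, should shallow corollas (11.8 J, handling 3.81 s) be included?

No

Intake rate on the current diet: R = (0.709×14.4) / (1 + 0.709×1.28) = 10.21/1.908 = 5.352 J/s.
shallow corollas: E/h = 11.8/3.81 = 3.097 J/s.
Since 3.097 < R, time spent handling shallow corollas is better spent searching.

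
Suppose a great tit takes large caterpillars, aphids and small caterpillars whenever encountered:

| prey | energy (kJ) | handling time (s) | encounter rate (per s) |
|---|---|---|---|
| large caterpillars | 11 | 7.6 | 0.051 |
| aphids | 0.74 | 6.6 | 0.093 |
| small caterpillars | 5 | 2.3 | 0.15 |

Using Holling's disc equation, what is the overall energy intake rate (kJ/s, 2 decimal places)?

R = Σλ_iE_i / (1 + Σλ_ih_i)
Numerator: 0.051×11 + 0.093×0.74 + 0.15×5 = 1.38
Denominator: 1 + 0.051×7.6 + 0.093×6.6 + 0.15×2.3 = 2.346
R = 1.38/2.346 = 0.5881 kJ/s

0.59 kJ/s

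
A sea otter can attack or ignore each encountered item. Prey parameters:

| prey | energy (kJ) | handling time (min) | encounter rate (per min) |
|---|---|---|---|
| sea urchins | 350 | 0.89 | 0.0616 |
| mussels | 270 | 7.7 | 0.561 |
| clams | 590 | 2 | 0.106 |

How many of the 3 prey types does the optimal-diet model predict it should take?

Rank by E/h (kJ/min): sea urchins 393, clams 295, mussels 35.1. Include each in turn until the next type's E/h falls below the running intake rate.
Rate on top 1: 20.44. clams: 295 > 20.44 → include.
Rate on top 2: 66.39. mussels: 35.1 < 66.39 → exclude; stop.
Optimal diet: sea urchins, clams — 2 of 3 types.

2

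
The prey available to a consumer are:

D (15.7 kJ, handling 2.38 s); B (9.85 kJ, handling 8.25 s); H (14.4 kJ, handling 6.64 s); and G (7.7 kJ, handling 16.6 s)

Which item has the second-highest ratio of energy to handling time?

H

Profitability E/h (kJ/s): D = 15.7/2.38 = 6.6, B = 9.85/8.25 = 1.19, H = 14.4/6.64 = 2.17, G = 7.7/16.6 = 0.464.
Ranked: D > H > B > G.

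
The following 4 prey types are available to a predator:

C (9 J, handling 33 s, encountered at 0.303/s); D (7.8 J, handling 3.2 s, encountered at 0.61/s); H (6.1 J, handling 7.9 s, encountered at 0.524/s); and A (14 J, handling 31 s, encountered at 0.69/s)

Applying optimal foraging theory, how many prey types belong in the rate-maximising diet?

1

E/h in descending order: D 2.44, H 0.772, A 0.452, C 0.273 J/s. The optimal diet is the largest prefix of this list for which every included type satisfies E_i/h_i > R on the types above it.
Rate on top 1: 1.612. H: 0.772 < 1.612 → exclude; stop.
Optimal diet: D — 1 of 4 types.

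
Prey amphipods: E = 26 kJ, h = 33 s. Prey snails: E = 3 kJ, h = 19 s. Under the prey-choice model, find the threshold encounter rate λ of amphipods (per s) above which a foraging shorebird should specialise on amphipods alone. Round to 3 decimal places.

0.008 per s

At the threshold, the rate on amphipods alone equals the profitability of snails: λ·26/(1 + λ·33) = 3/19 = 0.1579.
Rearranging, λ(26 − 0.1579×33) = 0.1579, so λ = 0.1579/20.79 = 0.007595 per s.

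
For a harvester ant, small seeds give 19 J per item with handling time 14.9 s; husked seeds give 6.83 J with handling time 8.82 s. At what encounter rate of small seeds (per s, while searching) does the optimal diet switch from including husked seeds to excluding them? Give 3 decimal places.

0.104 per s

Drop husked seeds once their profitability E₂/h₂ falls below the rate achievable on small seeds alone: E₂/h₂ = λE₁/(1 + λh₁).
Solve for λ: λE₁h₂ = E₂(1 + λh₁) → λ(E₁h₂ − E₂h₁) = E₂ → λ = E₂/(E₁h₂ − E₂h₁).
λ = 6.83/(19×8.82 − 6.83×14.9) = 6.83/65.81 = 0.1038 per s.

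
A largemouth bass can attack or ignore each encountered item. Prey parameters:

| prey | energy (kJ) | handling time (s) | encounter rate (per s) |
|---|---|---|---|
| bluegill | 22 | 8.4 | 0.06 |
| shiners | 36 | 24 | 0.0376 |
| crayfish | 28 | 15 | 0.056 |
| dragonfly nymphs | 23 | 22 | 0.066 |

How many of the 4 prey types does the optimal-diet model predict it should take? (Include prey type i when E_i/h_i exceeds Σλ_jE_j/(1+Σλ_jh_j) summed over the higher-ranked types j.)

3

Profitabilities (E/h, kJ/s): bluegill 2.62, crayfish 1.87, shiners 1.5, dragonfly nymphs 1.05. Add prey in this order while the next type's profitability exceeds the intake rate on those already taken.
Rate on top 1: 0.8777. crayfish: 1.87 > 0.8777 → include.
Rate on top 2: 1.232. shiners: 1.5 > 1.232 → include.
Rate on top 3: 1.307. dragonfly nymphs: 1.05 < 1.307 → exclude; stop.
Optimal diet: bluegill, crayfish, shiners — 3 of 4 types.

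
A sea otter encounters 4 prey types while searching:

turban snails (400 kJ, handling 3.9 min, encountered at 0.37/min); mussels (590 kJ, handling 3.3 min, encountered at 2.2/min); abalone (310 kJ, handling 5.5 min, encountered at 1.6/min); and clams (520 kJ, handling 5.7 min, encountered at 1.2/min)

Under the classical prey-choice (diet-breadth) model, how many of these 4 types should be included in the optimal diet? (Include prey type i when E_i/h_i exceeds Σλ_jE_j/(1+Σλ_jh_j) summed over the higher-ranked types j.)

1

Profitabilities (E/h, kJ/min): mussels 179, turban snails 103, clams 91.2, abalone 56.4. Add prey in this order while the next type's profitability exceeds the intake rate on those already taken.
Rate on top 1: 157.1. turban snails: 103 < 157.1 → exclude; stop.
Optimal diet: mussels — 1 of 4 types.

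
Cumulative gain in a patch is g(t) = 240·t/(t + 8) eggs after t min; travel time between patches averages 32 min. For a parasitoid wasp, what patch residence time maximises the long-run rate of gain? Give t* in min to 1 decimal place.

16.0 min

Optimal t* satisfies g'(t*) = g(t*)/(T + t*).
g'(t) = 240·8/(t + 8)². Setting 240·8/(t+8)² = 240t/[(t+8)(32+t)] gives 8(32+t) = t(t+8), so t² = 8×32 = 256.
t* = √256 = 16 min.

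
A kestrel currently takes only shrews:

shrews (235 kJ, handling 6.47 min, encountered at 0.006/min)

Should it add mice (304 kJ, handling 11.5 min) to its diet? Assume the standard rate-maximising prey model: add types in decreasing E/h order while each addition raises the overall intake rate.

Current rate: (0.006×235)/(1 + 0.006×6.47) = 1.357 kJ/min.
mice: E/h = 304/11.5 = 26.43 kJ/min.
Since 26.43 > R, including mice increases the long-run rate.

Yes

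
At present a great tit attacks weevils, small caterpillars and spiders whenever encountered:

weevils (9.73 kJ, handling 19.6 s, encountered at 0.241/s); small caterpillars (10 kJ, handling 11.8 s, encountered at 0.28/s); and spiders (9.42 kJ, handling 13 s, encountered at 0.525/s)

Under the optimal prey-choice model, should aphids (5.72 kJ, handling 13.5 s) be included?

On weevils, small caterpillars and spiders alone, R = ΣλE/(1+Σλh) = 10.09/15.85 = 0.6365 kJ/s.
aphids: E/h = 5.72/13.5 = 0.4237 kJ/s.
0.4237 < 0.6365, so adding aphids would lower the average — exclude it.

No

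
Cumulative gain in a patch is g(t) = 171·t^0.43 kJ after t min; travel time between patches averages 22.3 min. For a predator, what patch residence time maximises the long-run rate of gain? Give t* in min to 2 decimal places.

Optimal t* satisfies g'(t*) = g(t*)/(T + t*).
g'(t) = 0.43·171·t^-0.57. Setting 0.43·171·t^-0.57 = 171·t^0.43/(22.3+t) gives 0.43(22.3+t) = t, so 0.57·t = 0.43×22.3.
t* = 0.43×22.3/0.57 = 16.82 min.

16.82 min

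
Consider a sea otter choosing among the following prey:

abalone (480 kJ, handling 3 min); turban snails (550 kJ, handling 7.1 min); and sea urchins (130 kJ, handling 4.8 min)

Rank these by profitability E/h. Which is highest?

In descending order of E/h:
abalone: 480/3 = 160 kJ/min
turban snails: 550/7.1 = 77.5 kJ/min
sea urchins: 130/4.8 = 27.1 kJ/min

abalone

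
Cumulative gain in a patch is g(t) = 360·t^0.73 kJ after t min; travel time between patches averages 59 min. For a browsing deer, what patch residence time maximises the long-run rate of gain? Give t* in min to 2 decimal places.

159.52 min

By the marginal value theorem, leave when the instantaneous gain rate g'(t) equals the habitat-wide average g(t)/(T + t).
g'(t) = 0.73·360·t^-0.27. Setting 0.73·360·t^-0.27 = 360·t^0.73/(59+t) gives 0.73(59+t) = t, so 0.27·t = 0.73×59.
t* = 0.73×59/0.27 = 159.5 min.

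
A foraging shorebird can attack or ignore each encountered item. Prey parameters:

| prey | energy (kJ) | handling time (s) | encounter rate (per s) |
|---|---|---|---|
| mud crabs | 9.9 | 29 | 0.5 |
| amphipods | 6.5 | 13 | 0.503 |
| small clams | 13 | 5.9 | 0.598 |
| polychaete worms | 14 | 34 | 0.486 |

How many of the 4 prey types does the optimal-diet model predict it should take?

1

Rank by E/h (kJ/s): small clams 2.2, amphipods 0.5, polychaete worms 0.412, mud crabs 0.341. Include each in turn until the next type's E/h falls below the running intake rate.
Rate on top 1: 1.717. amphipods: 0.5 < 1.717 → exclude; stop.
Optimal diet: small clams — 1 of 4 types.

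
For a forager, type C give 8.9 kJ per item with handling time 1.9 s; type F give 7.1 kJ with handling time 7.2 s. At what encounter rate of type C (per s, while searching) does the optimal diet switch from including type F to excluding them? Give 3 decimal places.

Drop type F once their profitability E₂/h₂ falls below the rate achievable on type C alone: E₂/h₂ = λE₁/(1 + λh₁).
Solve for λ: λE₁h₂ = E₂(1 + λh₁) → λ(E₁h₂ − E₂h₁) = E₂ → λ = E₂/(E₁h₂ − E₂h₁).
λ = 7.1/(8.9×7.2 − 7.1×1.9) = 7.1/50.59 = 0.1403 per s.

0.140 per s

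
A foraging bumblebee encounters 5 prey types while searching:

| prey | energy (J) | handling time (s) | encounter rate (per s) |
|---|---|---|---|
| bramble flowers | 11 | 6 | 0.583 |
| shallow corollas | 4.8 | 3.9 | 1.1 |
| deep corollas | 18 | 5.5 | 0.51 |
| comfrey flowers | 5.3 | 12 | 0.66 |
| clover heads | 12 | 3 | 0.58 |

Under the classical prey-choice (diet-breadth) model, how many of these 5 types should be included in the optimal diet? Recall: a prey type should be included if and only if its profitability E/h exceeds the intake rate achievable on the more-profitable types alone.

Rank by E/h (J/s): clover heads 4, deep corollas 3.27, bramble flowers 1.83, shallow corollas 1.23, comfrey flowers 0.442. Include each in turn until the next type's E/h falls below the running intake rate.
Rate on top 1: 2.54. deep corollas: 3.27 > 2.54 → include.
Rate on top 2: 2.911. bramble flowers: 1.83 < 2.911 → exclude; stop.
Optimal diet: clover heads, deep corollas — 2 of 5 types.

2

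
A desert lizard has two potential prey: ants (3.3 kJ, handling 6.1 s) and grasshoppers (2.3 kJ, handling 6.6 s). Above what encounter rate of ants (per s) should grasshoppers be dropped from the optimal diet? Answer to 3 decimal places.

Drop grasshoppers once their profitability E₂/h₂ falls below the rate achievable on ants alone: E₂/h₂ = λE₁/(1 + λh₁).
Solve for λ: λE₁h₂ = E₂(1 + λh₁) → λ(E₁h₂ − E₂h₁) = E₂ → λ = E₂/(E₁h₂ − E₂h₁).
λ = 2.3/(3.3×6.6 − 2.3×6.1) = 2.3/7.75 = 0.2968 per s.

0.297 per s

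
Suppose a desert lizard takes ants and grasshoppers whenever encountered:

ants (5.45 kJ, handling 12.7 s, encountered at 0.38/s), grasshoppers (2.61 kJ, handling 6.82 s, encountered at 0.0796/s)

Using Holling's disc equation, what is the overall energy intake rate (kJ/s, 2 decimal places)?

R = Σλ_iE_i / (1 + Σλ_ih_i)
Numerator: 0.38×5.45 + 0.0796×2.61 = 2.279
Denominator: 1 + 0.38×12.7 + 0.0796×6.82 = 6.369
R = 2.279/6.369 = 0.3578 kJ/s

0.36 kJ/s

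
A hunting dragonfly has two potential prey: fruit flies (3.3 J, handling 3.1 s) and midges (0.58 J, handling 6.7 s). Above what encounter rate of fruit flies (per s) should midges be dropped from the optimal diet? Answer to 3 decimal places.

The zero-one rule: include midges iff E₂/h₂ > λE₁/(1+λh₁). Equality gives the switch point.
λE₁h₂ = E₂ + λE₂h₁ ⇒ λ = E₂/(E₁h₂ − E₂h₁) = 0.58/(22.11 − 1.798) = 0.02855 per s.

0.029 per s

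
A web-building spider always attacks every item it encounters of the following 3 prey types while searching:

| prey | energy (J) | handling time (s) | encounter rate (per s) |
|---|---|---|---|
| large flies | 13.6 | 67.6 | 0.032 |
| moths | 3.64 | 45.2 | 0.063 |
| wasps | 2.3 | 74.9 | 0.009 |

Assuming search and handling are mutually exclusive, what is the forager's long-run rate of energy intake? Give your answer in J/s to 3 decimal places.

R = Σλ_iE_i / (1 + Σλ_ih_i)
Numerator: 0.032×13.6 + 0.063×3.64 + 0.009×2.3 = 0.6852
Denominator: 1 + 0.032×67.6 + 0.063×45.2 + 0.009×74.9 = 6.685
R = 0.6852/6.685 = 0.1025 J/s

0.103 J/s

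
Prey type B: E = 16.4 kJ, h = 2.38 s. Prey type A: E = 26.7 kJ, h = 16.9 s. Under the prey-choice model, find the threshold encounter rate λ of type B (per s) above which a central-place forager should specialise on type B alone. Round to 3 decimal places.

The zero-one rule: include type A iff E₂/h₂ > λE₁/(1+λh₁). Equality gives the switch point.
λE₁h₂ = E₂ + λE₂h₁ ⇒ λ = E₂/(E₁h₂ − E₂h₁) = 26.7/(277.2 − 63.55) = 0.125 per s.

0.125 per s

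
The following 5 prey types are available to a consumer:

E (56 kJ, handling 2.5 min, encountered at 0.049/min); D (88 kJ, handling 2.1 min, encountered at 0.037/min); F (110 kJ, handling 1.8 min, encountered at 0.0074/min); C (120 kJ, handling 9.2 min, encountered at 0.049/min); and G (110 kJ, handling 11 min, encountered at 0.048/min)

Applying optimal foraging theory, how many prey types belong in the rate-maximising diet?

E/h in descending order: F 61.1, D 41.9, E 22.4, C 13, G 10 kJ/min. The optimal diet is the largest prefix of this list for which every included type satisfies E_i/h_i > R on the types above it.
Rate on top 1: 0.8033. D: 41.9 > 0.8033 → include.
Rate on top 2: 3.73. E: 22.4 > 3.73 → include.
Rate on top 3: 5.615. C: 13 > 5.615 → include.
Rate on top 4: 7.627. G: 10 > 7.627 → include.
Optimal diet: F, D, E, C, G — 5 of 5 types.

5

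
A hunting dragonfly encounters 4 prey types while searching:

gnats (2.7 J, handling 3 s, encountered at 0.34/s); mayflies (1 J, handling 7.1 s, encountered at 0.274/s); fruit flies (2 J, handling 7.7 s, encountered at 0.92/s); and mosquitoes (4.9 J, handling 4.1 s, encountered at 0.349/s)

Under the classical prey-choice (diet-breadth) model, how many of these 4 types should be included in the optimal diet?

E/h in descending order: mosquitoes 1.2, gnats 0.9, fruit flies 0.26, mayflies 0.141 J/s. The optimal diet is the largest prefix of this list for which every included type satisfies E_i/h_i > R on the types above it.
Rate on top 1: 0.7035. gnats: 0.9 > 0.7035 → include.
Rate on top 2: 0.7616. fruit flies: 0.26 < 0.7616 → exclude; stop.
Optimal diet: mosquitoes, gnats — 2 of 4 types.

2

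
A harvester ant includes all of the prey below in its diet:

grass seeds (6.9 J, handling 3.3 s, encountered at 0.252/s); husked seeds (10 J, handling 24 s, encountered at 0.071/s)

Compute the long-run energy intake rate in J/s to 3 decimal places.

Energy encountered per unit search time: 0.252×6.9 + 0.071×10 = 2.449 J/s.
Handling time per unit search time: 0.252×3.3 + 0.071×24 = 2.536.
Rate = 2.449/(1 + 2.536) = 0.6926 J/s.

0.693 J/s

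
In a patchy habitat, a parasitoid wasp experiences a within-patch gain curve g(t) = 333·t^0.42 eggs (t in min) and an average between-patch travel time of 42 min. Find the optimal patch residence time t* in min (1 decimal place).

30.4 min

By the marginal value theorem, leave when the instantaneous gain rate g'(t) equals the habitat-wide average g(t)/(T + t).
g'(t) = 0.42·333·t^-0.58. Setting 0.42·333·t^-0.58 = 333·t^0.42/(42+t) gives 0.42(42+t) = t, so 0.58·t = 0.42×42.
t* = 0.42×42/0.58 = 30.41 min.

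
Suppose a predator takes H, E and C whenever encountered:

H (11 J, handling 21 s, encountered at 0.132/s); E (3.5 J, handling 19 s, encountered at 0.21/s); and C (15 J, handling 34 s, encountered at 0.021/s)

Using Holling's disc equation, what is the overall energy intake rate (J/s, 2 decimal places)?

0.30 J/s

Energy encountered per unit search time: 0.132×11 + 0.21×3.5 + 0.021×15 = 2.502 J/s.
Handling time per unit search time: 0.132×21 + 0.21×19 + 0.021×34 = 7.476.
Rate = 2.502/(1 + 7.476) = 0.2952 J/s.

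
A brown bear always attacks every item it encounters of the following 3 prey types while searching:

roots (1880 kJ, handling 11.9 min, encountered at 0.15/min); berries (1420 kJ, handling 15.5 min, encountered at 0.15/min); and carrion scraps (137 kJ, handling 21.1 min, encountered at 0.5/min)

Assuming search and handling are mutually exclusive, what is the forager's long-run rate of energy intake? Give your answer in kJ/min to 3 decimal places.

35.983 kJ/min

R = (0.15×1880 + 0.15×1420 + 0.5×137) / (1 + 0.15×11.9 + 0.15×15.5 + 0.5×21.1) = 563.5/15.66 = 35.98 kJ/min.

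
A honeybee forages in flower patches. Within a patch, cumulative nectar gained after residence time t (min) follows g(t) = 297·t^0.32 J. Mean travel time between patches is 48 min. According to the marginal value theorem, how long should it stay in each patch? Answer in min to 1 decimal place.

Maximise g(t)/(T+t): set derivative to zero → g'(t)(T+t) = g(t).
g'(t) = 0.32·297·t^-0.68. Setting 0.32·297·t^-0.68 = 297·t^0.32/(48+t) gives 0.32(48+t) = t, so 0.68·t = 0.32×48.
t* = 0.32×48/0.68 = 22.59 min.

22.6 min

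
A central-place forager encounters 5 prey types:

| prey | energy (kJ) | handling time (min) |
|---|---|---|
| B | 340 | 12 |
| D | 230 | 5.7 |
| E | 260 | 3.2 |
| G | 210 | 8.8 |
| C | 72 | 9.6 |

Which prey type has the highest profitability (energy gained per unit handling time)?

In descending order of E/h:
E: 260/3.2 = 81.2 kJ/min
D: 230/5.7 = 40.4 kJ/min
B: 340/12 = 28.3 kJ/min
G: 210/8.8 = 23.9 kJ/min
C: 72/9.6 = 7.5 kJ/min

E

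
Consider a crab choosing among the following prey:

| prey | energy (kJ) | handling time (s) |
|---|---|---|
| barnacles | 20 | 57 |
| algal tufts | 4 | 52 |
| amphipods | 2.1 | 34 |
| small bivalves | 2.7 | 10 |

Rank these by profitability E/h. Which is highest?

barnacles

Profitability E/h (kJ/s): barnacles = 20/57 = 0.351, algal tufts = 4/52 = 0.0769, amphipods = 2.1/34 = 0.0618, small bivalves = 2.7/10 = 0.27.
Ranked: barnacles > small bivalves > algal tufts > amphipods.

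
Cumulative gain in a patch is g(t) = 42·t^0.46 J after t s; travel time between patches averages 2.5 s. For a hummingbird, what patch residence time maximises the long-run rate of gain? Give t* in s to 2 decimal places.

Maximise g(t)/(T+t): set derivative to zero → g'(t)(T+t) = g(t).
g'(t) = 0.46·42·t^-0.54. Setting 0.46·42·t^-0.54 = 42·t^0.46/(2.5+t) gives 0.46(2.5+t) = t, so 0.54·t = 0.46×2.5.
t* = 0.46×2.5/0.54 = 2.13 s.

2.13 s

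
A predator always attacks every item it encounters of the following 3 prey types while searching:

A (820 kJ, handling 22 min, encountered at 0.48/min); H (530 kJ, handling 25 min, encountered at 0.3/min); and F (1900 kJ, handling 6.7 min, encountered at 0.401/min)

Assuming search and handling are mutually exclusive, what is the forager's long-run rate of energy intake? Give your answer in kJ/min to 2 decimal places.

60.45 kJ/min

R = (0.48×820 + 0.3×530 + 0.401×1900) / (1 + 0.48×22 + 0.3×25 + 0.401×6.7) = 1314/21.75 = 60.45 kJ/min.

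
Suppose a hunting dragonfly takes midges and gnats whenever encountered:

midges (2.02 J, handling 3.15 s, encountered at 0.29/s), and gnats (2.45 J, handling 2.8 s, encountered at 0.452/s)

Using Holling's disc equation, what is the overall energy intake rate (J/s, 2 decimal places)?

0.53 J/s

R = Σλ_iE_i / (1 + Σλ_ih_i)
Numerator: 0.29×2.02 + 0.452×2.45 = 1.693
Denominator: 1 + 0.29×3.15 + 0.452×2.8 = 3.179
R = 1.693/3.179 = 0.5326 J/s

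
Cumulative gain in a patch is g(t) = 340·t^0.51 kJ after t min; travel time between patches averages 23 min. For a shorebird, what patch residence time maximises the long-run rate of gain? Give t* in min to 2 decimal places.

23.94 min

Maximise g(t)/(T+t): set derivative to zero → g'(t)(T+t) = g(t).
g'(t) = 0.51·340·t^-0.49. Setting 0.51·340·t^-0.49 = 340·t^0.51/(23+t) gives 0.51(23+t) = t, so 0.49·t = 0.51×23.
t* = 0.51×23/0.49 = 23.94 min.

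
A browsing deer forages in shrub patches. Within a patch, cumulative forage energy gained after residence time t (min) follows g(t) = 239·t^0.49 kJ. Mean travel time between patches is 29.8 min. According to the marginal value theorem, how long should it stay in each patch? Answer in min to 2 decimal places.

Optimal t* satisfies g'(t*) = g(t*)/(T + t*).
g'(t) = 0.49·239·t^-0.51. Setting 0.49·239·t^-0.51 = 239·t^0.49/(29.8+t) gives 0.49(29.8+t) = t, so 0.51·t = 0.49×29.8.
t* = 0.49×29.8/0.51 = 28.63 min.

28.63 min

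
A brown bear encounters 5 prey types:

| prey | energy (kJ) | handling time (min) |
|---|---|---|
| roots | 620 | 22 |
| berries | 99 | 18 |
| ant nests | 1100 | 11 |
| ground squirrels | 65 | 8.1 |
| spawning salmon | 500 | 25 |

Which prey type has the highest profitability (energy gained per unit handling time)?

ant nests

In descending order of E/h:
ant nests: 1100/11 = 100 kJ/min
roots: 620/22 = 28.2 kJ/min
spawning salmon: 500/25 = 20 kJ/min
ground squirrels: 65/8.1 = 8.02 kJ/min
berries: 99/18 = 5.5 kJ/min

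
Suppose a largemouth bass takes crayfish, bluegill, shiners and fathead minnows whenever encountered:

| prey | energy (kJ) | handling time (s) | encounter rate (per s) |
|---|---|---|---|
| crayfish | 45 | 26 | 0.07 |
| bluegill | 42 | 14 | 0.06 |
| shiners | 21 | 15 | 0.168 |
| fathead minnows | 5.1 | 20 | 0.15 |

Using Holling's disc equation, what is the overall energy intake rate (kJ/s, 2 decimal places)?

R = (0.07×45 + 0.06×42 + 0.168×21 + 0.15×5.1) / (1 + 0.07×26 + 0.06×14 + 0.168×15 + 0.15×20) = 9.963/9.18 = 1.085 kJ/s.

1.09 kJ/s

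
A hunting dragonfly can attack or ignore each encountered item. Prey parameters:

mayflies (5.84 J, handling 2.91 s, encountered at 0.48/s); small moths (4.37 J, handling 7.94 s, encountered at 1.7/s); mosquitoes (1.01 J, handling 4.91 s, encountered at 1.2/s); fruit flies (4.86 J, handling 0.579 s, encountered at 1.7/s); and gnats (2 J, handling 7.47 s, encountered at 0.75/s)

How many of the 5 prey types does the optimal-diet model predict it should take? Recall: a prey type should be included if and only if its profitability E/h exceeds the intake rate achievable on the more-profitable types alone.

1

Profitabilities (E/h, J/s): fruit flies 8.39, mayflies 2.01, small moths 0.55, gnats 0.268, mosquitoes 0.206. Add prey in this order while the next type's profitability exceeds the intake rate on those already taken.
Rate on top 1: 4.164. mayflies: 2.01 < 4.164 → exclude; stop.
Optimal diet: fruit flies — 1 of 5 types.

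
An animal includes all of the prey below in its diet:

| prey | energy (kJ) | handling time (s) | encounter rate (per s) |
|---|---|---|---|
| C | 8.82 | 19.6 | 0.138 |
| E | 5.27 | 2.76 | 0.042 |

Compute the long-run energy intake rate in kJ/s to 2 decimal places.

0.38 kJ/s

R = (0.138×8.82 + 0.042×5.27) / (1 + 0.138×19.6 + 0.042×2.76) = 1.439/3.821 = 0.3765 kJ/s.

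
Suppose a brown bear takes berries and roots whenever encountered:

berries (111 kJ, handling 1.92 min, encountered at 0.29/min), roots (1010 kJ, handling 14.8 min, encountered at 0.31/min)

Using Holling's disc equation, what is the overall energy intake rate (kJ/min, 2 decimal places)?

R = (0.29×111 + 0.31×1010) / (1 + 0.29×1.92 + 0.31×14.8) = 345.3/6.145 = 56.19 kJ/min.

56.19 kJ/min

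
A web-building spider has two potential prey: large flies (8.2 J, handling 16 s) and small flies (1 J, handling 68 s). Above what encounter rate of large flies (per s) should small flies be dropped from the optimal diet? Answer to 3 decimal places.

The zero-one rule: include small flies iff E₂/h₂ > λE₁/(1+λh₁). Equality gives the switch point.
λE₁h₂ = E₂ + λE₂h₁ ⇒ λ = E₂/(E₁h₂ − E₂h₁) = 1/(557.6 − 16) = 0.001846 per s.

0.002 per s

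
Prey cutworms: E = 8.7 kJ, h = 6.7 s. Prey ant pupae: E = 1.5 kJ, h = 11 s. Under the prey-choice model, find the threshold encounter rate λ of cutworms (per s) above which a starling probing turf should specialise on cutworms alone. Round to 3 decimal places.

Drop ant pupae once their profitability E₂/h₂ falls below the rate achievable on cutworms alone: E₂/h₂ = λE₁/(1 + λh₁).
Solve for λ: λE₁h₂ = E₂(1 + λh₁) → λ(E₁h₂ − E₂h₁) = E₂ → λ = E₂/(E₁h₂ − E₂h₁).
λ = 1.5/(8.7×11 − 1.5×6.7) = 1.5/85.65 = 0.01751 per s.

0.018 per s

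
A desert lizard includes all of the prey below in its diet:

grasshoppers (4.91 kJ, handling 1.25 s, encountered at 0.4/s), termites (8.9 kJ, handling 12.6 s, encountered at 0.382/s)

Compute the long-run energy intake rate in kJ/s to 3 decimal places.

0.850 kJ/s

R = (0.4×4.91 + 0.382×8.9) / (1 + 0.4×1.25 + 0.382×12.6) = 5.364/6.313 = 0.8496 kJ/s.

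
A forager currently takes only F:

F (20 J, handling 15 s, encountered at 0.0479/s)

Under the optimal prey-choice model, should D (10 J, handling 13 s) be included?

Current rate: (0.0479×20)/(1 + 0.0479×15) = 0.5575 J/s.
Profitability of D: 10/13 = 0.7692 J/s.
Since 0.7692 > R, including D increases the long-run rate.

Yes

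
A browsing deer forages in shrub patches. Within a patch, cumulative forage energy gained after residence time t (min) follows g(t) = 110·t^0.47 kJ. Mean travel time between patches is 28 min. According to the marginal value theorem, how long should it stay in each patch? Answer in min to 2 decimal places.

Maximise g(t)/(T+t): set derivative to zero → g'(t)(T+t) = g(t).
g'(t) = 0.47·110·t^-0.53. Setting 0.47·110·t^-0.53 = 110·t^0.47/(28+t) gives 0.47(28+t) = t, so 0.53·t = 0.47×28.
t* = 0.47×28/0.53 = 24.83 min.

24.83 min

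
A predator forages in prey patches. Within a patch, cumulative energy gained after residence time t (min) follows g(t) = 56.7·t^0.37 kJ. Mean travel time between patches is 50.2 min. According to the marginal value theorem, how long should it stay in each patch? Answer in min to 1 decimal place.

29.5 min

By the marginal value theorem, leave when the instantaneous gain rate g'(t) equals the habitat-wide average g(t)/(T + t).
g'(t) = 0.37·56.7·t^-0.63. Setting 0.37·56.7·t^-0.63 = 56.7·t^0.37/(50.2+t) gives 0.37(50.2+t) = t, so 0.63·t = 0.37×50.2.
t* = 0.37×50.2/0.63 = 29.48 min.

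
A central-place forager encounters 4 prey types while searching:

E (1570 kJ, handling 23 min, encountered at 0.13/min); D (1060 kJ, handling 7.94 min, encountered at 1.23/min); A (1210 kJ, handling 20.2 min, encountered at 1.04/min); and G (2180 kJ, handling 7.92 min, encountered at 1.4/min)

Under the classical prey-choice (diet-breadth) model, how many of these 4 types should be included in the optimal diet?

1

Profitabilities (E/h, kJ/min): G 275, D 134, E 68.3, A 59.9. Add prey in this order while the next type's profitability exceeds the intake rate on those already taken.
Rate on top 1: 252.5. D: 134 < 252.5 → exclude; stop.
Optimal diet: G — 1 of 4 types.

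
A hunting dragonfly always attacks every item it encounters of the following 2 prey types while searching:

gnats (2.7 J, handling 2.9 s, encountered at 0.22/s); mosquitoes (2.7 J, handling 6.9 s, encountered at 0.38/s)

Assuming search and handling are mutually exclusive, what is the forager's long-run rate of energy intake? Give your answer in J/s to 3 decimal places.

R = (0.22×2.7 + 0.38×2.7) / (1 + 0.22×2.9 + 0.38×6.9) = 1.62/4.26 = 0.3803 J/s.

0.380 J/s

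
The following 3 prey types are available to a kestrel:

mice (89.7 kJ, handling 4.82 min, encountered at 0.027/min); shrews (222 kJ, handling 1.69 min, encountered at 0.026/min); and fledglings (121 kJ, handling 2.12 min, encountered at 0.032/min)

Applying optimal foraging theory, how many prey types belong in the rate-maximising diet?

3

E/h in descending order: shrews 131, fledglings 57.1, mice 18.6 kJ/min. The optimal diet is the largest prefix of this list for which every included type satisfies E_i/h_i > R on the types above it.
Rate on top 1: 5.529. fledglings: 57.1 > 5.529 → include.
Rate on top 2: 8.674. mice: 18.6 > 8.674 → include.
Optimal diet: shrews, fledglings, mice — 3 of 3 types.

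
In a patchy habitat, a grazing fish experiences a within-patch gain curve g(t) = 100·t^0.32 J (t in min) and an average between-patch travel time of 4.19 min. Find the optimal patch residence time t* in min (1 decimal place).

By the marginal value theorem, leave when the instantaneous gain rate g'(t) equals the habitat-wide average g(t)/(T + t).
g'(t) = 0.32·100·t^-0.68. Setting 0.32·100·t^-0.68 = 100·t^0.32/(4.19+t) gives 0.32(4.19+t) = t, so 0.68·t = 0.32×4.19.
t* = 0.32×4.19/0.68 = 1.972 min.

2.0 min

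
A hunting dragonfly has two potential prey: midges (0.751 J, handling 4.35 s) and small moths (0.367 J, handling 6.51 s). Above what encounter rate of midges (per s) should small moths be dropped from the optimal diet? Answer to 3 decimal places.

0.111 per s

At the threshold, the rate on midges alone equals the profitability of small moths: λ·0.751/(1 + λ·4.35) = 0.367/6.51 = 0.05637.
Rearranging, λ(0.751 − 0.05637×4.35) = 0.05637, so λ = 0.05637/0.5058 = 0.1115 per s.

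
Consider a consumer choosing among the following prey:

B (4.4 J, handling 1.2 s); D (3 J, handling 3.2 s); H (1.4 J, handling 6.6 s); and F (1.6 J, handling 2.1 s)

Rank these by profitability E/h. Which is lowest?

Profitability E/h (J/s): B = 4.4/1.2 = 3.67, D = 3/3.2 = 0.938, H = 1.4/6.6 = 0.212, F = 1.6/2.1 = 0.762.
Ranked: B > D > F > H.

H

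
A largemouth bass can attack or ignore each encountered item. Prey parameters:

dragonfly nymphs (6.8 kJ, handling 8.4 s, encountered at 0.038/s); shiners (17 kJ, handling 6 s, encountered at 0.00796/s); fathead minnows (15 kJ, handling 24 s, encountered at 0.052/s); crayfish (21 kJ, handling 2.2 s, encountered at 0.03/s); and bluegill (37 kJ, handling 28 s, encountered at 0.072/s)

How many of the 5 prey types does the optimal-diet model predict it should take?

Profitabilities (E/h, kJ/s): crayfish 9.55, shiners 2.83, bluegill 1.32, dragonfly nymphs 0.81, fathead minnows 0.625. Add prey in this order while the next type's profitability exceeds the intake rate on those already taken.
Rate on top 1: 0.591. shiners: 2.83 > 0.591 → include.
Rate on top 2: 0.6871. bluegill: 1.32 > 0.6871 → include.
Rate on top 3: 1.096. dragonfly nymphs: 0.81 < 1.096 → exclude; stop.
Optimal diet: crayfish, shiners, bluegill — 3 of 5 types.

3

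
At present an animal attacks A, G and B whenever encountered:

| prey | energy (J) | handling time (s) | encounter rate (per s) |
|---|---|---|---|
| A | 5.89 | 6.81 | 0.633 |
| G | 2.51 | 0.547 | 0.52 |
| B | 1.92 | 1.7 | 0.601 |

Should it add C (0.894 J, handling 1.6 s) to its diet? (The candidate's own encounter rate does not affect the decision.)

No

On A, G and B alone, R = ΣλE/(1+Σλh) = 6.187/6.617 = 0.9351 J/s.
C: E/h = 0.894/1.6 = 0.5587 J/s.
Since 0.5587 < R, time spent handling C is better spent searching.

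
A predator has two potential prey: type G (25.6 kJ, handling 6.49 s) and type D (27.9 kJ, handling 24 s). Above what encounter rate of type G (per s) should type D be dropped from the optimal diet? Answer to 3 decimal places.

0.064 per s

At the threshold, the rate on type G alone equals the profitability of type D: λ·25.6/(1 + λ·6.49) = 27.9/24 = 1.162.
Rearranging, λ(25.6 − 1.162×6.49) = 1.162, so λ = 1.162/18.06 = 0.06439 per s.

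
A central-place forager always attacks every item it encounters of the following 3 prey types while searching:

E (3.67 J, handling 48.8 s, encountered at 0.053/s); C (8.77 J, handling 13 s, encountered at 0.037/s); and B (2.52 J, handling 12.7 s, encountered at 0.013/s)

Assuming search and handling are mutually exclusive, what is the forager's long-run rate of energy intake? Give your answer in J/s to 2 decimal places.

R = (0.053×3.67 + 0.037×8.77 + 0.013×2.52) / (1 + 0.053×48.8 + 0.037×13 + 0.013×12.7) = 0.5518/4.232 = 0.1304 J/s.

0.13 J/s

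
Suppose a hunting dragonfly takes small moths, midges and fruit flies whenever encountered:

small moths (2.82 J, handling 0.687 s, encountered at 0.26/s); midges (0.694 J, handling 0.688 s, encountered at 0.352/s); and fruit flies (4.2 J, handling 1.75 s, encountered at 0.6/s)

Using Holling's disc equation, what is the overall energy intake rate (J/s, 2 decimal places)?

1.42 J/s

R = (0.26×2.82 + 0.352×0.694 + 0.6×4.2) / (1 + 0.26×0.687 + 0.352×0.688 + 0.6×1.75) = 3.497/2.471 = 1.416 J/s.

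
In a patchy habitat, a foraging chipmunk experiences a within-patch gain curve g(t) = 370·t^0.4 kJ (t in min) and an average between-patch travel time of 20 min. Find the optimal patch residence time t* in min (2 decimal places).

13.33 min

By the marginal value theorem, leave when the instantaneous gain rate g'(t) equals the habitat-wide average g(t)/(T + t).
g'(t) = 0.4·370·t^-0.6. Setting 0.4·370·t^-0.6 = 370·t^0.4/(20+t) gives 0.4(20+t) = t, so 0.60·t = 0.4×20.
t* = 0.4×20/0.60 = 13.33 min.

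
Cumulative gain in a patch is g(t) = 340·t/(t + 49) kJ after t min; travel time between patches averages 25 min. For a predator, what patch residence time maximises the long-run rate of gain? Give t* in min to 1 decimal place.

35.0 min

By the marginal value theorem, leave when the instantaneous gain rate g'(t) equals the habitat-wide average g(t)/(T + t).
g'(t) = 340·49/(t + 49)². Setting 340·49/(t+49)² = 340t/[(t+49)(25+t)] gives 49(25+t) = t(t+49), so t² = 49×25 = 1225.
t* = √1225 = 35 min.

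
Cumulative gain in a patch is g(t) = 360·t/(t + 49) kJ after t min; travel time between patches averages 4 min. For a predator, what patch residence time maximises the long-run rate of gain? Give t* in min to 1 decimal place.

14.0 min

By the marginal value theorem, leave when the instantaneous gain rate g'(t) equals the habitat-wide average g(t)/(T + t).
g'(t) = 360·49/(t + 49)². Setting 360·49/(t+49)² = 360t/[(t+49)(4+t)] gives 49(4+t) = t(t+49), so t² = 49×4 = 196.
t* = √196 = 14 min.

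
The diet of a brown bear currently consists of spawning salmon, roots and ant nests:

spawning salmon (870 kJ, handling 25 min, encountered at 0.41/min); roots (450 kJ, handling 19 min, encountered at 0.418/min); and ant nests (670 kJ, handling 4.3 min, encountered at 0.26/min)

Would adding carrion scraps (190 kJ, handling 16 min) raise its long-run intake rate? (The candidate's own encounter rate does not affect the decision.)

Current rate: (0.41×870 + 0.418×450 + 0.26×670)/(1 + 0.41×25 + 0.418×19 + 0.26×4.3) = 35.4 kJ/min.
carrion scraps: E/h = 190/16 = 11.88 kJ/min.
Since 11.88 < R, time spent handling carrion scraps is better spent searching.

No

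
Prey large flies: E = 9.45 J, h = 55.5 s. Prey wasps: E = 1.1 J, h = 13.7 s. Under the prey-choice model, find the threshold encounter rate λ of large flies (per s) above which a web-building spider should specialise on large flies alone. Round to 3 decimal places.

Drop wasps once their profitability E₂/h₂ falls below the rate achievable on large flies alone: E₂/h₂ = λE₁/(1 + λh₁).
Solve for λ: λE₁h₂ = E₂(1 + λh₁) → λ(E₁h₂ − E₂h₁) = E₂ → λ = E₂/(E₁h₂ − E₂h₁).
λ = 1.1/(9.45×13.7 − 1.1×55.5) = 1.1/68.41 = 0.01608 per s.

0.016 per s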